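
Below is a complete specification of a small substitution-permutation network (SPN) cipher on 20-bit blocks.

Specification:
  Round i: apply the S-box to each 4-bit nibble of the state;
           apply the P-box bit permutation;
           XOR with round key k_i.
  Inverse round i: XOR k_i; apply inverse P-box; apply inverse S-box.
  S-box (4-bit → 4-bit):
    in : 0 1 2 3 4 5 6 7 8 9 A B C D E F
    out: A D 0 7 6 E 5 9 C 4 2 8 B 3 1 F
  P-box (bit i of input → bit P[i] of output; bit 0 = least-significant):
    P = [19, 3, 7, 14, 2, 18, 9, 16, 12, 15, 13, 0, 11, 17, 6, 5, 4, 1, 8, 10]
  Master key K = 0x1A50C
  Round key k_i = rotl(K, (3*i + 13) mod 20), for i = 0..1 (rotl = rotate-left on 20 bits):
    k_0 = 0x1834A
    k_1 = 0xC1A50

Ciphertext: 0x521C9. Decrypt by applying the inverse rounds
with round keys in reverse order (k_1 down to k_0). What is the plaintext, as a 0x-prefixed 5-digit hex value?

s_0 = ciphertext = 0x521C9
s_1 = InvRound(s_0, k_1) = 0x6E183
s_2 = InvRound(s_1, k_0) = 0x24855

0x24855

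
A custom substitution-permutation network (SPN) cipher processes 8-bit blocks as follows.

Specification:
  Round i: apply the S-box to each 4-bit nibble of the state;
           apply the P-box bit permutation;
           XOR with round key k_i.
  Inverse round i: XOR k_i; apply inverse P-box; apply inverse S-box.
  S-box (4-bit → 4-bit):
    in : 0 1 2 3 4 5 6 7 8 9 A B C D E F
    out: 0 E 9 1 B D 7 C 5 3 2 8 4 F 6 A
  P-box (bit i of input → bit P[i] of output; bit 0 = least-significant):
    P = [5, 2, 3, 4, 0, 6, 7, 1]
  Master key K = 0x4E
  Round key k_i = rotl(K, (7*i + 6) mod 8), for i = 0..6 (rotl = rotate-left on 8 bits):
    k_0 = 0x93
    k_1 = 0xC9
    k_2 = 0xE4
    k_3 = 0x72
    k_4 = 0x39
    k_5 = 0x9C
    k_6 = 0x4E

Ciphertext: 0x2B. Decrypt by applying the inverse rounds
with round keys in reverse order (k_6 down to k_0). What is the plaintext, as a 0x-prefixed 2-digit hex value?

s_0 = ciphertext = 0x2B
s_1 = InvRound(s_0, k_6) = 0x99
s_2 = InvRound(s_1, k_5) = 0x3A
s_3 = InvRound(s_2, k_4) = 0x20
s_4 = InvRound(s_3, k_3) = 0xFB
s_5 = InvRound(s_4, k_2) = 0x21
s_6 = InvRound(s_5, k_1) = 0xE8
s_7 = InvRound(s_6, k_0) = 0x45

0x45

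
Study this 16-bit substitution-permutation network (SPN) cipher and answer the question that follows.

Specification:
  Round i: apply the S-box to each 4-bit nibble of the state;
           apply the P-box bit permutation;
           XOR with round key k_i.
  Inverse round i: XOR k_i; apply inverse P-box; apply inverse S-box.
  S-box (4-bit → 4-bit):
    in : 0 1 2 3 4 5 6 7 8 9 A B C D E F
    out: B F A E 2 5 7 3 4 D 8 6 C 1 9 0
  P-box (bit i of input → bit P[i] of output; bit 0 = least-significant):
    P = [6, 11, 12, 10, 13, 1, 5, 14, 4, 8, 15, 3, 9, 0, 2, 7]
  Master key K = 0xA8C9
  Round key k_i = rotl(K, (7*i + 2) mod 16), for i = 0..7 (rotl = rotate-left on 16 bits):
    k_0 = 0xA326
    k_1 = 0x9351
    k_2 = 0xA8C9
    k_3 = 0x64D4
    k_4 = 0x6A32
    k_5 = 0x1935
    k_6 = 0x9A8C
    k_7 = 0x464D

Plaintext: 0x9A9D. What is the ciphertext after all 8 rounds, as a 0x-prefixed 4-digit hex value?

s_0 = plaintext = 0x9A9D
s_1 = Round(s_0, k_0) = 0xC1CA
s_2 = Round(s_1, k_1) = 0x56ED
s_3 = Round(s_2, k_2) = 0x4B9D
s_4 = Round(s_3, k_3) = 0x85B5
s_5 = Round(s_4, k_4) = 0xFA44
s_6 = Round(s_5, k_5) = 0x113F
s_7 = Round(s_6, k_6) = 0x5933
s_8 = Round(s_7, k_7) = 0x9873

0x9873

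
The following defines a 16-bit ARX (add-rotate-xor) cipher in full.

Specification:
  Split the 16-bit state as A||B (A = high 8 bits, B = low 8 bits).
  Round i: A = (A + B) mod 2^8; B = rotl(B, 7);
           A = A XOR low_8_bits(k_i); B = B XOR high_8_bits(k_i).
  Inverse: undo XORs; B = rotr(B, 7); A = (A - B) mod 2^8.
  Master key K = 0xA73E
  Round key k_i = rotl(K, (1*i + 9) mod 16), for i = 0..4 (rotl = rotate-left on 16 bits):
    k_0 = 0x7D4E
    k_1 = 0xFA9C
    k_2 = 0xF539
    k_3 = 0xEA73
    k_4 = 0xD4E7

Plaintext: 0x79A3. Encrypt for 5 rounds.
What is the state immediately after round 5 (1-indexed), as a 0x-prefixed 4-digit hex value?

0x0349

s_0 = plaintext = 0x79A3
s_1 = Round(s_0, k_0) = 0x52AC
s_2 = Round(s_1, k_1) = 0x62AC
s_3 = Round(s_2, k_2) = 0x37A3
s_4 = Round(s_3, k_3) = 0xA93B
s_5 = Round(s_4, k_4) = 0x0349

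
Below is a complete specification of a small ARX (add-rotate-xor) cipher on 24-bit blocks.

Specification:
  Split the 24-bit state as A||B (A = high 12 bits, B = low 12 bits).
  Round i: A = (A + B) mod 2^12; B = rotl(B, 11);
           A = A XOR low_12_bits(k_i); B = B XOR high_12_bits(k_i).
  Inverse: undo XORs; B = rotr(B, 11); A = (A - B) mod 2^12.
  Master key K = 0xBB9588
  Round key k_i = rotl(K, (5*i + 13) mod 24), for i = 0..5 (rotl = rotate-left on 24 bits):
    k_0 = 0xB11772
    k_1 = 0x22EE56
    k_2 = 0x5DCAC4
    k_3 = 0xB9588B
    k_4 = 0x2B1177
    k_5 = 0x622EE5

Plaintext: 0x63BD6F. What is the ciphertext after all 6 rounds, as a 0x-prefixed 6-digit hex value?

0x9ABC2B

s_0 = plaintext = 0x63BD6F
s_1 = Round(s_0, k_0) = 0x4D85A6
s_2 = Round(s_1, k_1) = 0x4280FD
s_3 = Round(s_2, k_2) = 0xFE1DA2
s_4 = Round(s_3, k_3) = 0x508D44
s_5 = Round(s_4, k_4) = 0x33B413
s_6 = Round(s_5, k_5) = 0x9ABC2B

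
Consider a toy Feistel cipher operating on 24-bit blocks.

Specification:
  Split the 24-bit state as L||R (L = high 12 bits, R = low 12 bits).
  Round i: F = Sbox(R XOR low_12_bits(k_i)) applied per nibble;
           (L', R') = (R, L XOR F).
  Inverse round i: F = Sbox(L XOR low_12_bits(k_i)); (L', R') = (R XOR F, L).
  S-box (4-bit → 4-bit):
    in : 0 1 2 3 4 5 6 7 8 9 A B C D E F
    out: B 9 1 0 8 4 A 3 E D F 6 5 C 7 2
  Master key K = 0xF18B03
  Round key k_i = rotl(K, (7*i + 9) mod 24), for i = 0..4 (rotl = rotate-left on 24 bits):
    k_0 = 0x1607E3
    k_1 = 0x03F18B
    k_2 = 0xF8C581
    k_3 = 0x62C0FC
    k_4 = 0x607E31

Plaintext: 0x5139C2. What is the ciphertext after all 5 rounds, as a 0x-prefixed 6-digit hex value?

s_0 = plaintext = 0x5139C2
s_1 = Round(s_0, k_0) = 0x9C220A
s_2 = Round(s_1, k_1) = 0x20A92B
s_3 = Round(s_2, k_2) = 0x92B7F5
s_4 = Round(s_3, k_3) = 0x7F5A96
s_5 = Round(s_4, k_4) = 0xA96F06

0xA96F06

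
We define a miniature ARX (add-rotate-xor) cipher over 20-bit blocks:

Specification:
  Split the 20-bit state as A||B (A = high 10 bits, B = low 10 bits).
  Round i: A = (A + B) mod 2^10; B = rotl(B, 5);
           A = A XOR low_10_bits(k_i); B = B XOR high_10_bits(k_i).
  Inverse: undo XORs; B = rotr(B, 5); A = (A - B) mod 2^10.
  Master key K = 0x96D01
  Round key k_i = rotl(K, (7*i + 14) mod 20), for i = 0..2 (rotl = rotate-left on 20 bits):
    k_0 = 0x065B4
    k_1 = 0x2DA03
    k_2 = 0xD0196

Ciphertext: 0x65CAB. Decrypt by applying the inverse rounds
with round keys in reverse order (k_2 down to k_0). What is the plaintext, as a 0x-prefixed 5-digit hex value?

s_0 = ciphertext = 0x65CAB
s_1 = InvRound(s_0, k_2) = 0xA097F
s_2 = InvRound(s_1, k_1) = 0xD4D2E
s_3 = InvRound(s_2, k_0) = 0xFFAE9

0xFFAE9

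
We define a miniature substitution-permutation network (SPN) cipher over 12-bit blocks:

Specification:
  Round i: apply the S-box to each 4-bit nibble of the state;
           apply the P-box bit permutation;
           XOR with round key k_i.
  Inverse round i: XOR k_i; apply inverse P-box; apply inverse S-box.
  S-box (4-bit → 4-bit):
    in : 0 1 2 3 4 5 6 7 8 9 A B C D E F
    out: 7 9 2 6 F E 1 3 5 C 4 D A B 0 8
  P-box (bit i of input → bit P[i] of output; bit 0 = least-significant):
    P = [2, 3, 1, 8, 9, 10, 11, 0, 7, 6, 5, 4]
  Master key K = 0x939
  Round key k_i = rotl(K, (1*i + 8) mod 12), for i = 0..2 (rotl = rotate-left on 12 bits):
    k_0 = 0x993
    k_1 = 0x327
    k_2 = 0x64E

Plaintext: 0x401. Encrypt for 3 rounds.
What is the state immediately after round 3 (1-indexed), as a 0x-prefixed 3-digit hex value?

0xFD8

s_0 = plaintext = 0x401
s_1 = Round(s_0, k_0) = 0x667
s_2 = Round(s_1, k_1) = 0x1AB
s_3 = Round(s_2, k_2) = 0xFD8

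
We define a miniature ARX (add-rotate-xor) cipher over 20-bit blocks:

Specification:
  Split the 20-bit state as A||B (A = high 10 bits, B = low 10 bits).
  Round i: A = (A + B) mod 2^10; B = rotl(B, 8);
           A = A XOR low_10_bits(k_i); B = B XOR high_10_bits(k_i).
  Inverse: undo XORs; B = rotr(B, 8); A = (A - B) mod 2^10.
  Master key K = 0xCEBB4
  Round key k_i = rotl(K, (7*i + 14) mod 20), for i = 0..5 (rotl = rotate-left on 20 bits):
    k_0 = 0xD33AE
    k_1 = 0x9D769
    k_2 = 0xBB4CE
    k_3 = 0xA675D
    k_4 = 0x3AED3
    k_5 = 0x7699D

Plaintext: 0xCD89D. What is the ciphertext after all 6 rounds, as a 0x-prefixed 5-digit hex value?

s_0 = plaintext = 0xCD89D
s_1 = Round(s_0, k_0) = 0x1F66B
s_2 = Round(s_1, k_1) = 0x605EF
s_3 = Round(s_2, k_2) = 0xEF996
s_4 = Round(s_3, k_3) = 0x824FC
s_5 = Round(s_4, k_4) = 0x758D4
s_6 = Round(s_5, k_5) = 0xCDDEF

0xCDDEF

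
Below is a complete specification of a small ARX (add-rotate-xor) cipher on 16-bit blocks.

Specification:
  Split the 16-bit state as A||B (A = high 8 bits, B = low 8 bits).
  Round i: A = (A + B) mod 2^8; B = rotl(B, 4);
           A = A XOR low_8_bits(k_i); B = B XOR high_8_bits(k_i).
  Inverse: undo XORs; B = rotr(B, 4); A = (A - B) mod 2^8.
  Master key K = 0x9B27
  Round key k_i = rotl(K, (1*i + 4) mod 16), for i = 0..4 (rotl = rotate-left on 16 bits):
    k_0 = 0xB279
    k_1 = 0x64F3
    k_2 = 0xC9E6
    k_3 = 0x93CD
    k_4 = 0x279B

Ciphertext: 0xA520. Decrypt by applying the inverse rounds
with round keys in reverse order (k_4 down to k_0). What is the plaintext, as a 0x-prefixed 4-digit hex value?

0xAF30

s_0 = ciphertext = 0xA520
s_1 = InvRound(s_0, k_4) = 0xCE70
s_2 = InvRound(s_1, k_3) = 0xC53E
s_3 = InvRound(s_2, k_2) = 0xA47F
s_4 = InvRound(s_3, k_1) = 0xA6B1
s_5 = InvRound(s_4, k_0) = 0xAF30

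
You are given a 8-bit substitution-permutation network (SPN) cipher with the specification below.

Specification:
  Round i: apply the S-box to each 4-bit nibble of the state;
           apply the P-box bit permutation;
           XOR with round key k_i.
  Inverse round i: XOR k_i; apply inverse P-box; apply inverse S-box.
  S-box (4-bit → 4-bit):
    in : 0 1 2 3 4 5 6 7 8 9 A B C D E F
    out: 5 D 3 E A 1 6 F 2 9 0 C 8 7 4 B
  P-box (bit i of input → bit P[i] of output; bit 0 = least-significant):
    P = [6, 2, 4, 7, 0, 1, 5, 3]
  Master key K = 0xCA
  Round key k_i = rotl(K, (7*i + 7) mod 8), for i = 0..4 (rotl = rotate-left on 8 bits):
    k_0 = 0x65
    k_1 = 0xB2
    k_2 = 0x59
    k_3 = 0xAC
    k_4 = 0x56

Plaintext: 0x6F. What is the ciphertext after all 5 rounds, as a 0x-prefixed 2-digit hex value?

s_0 = plaintext = 0x6F
s_1 = Round(s_0, k_0) = 0x83
s_2 = Round(s_1, k_1) = 0x24
s_3 = Round(s_2, k_2) = 0xDE
s_4 = Round(s_3, k_3) = 0x9F
s_5 = Round(s_4, k_4) = 0x9B

0x9B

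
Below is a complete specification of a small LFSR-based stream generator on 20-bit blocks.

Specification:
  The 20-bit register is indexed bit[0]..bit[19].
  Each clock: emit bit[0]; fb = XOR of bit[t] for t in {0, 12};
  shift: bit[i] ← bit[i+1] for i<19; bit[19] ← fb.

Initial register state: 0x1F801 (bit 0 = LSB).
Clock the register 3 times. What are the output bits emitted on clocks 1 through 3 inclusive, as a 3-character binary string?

reg_0 = 0x1F801
clock 1: out=1, reg = 0x0FC00
clock 2: out=0, reg = 0x87E00
clock 3: out=0, reg = 0xC3F00

100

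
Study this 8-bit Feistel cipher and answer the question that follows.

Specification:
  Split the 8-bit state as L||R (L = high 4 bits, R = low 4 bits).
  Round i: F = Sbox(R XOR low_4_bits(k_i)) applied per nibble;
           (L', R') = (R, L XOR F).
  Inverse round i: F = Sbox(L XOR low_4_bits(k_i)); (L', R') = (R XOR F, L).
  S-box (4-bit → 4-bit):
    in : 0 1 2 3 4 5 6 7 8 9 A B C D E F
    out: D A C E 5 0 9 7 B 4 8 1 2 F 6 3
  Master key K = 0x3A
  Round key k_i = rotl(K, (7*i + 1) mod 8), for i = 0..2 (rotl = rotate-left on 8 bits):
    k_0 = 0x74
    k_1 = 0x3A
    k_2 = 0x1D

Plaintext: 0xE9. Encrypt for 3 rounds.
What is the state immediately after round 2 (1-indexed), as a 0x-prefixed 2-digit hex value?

0x18

s_0 = plaintext = 0xE9
s_1 = Round(s_0, k_0) = 0x91
s_2 = Round(s_1, k_1) = 0x18
s_3 = Round(s_2, k_2) = 0x81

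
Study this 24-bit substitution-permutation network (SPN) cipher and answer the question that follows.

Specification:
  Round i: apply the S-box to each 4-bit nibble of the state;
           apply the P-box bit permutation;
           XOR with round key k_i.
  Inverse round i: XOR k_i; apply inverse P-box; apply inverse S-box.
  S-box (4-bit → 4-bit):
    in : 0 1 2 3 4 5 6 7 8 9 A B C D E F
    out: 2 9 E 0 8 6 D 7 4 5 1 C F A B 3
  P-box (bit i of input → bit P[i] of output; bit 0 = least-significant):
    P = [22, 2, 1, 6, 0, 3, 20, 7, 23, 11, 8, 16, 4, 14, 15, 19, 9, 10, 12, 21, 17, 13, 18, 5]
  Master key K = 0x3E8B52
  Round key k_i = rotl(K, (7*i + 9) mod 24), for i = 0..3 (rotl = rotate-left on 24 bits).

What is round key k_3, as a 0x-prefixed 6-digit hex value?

K = 0x3E8B52
k_0 = rotl(K, (7*0+9) mod 24) = rotl(K, 9) = 0x16A47D
k_1 = rotl(K, (7*1+9) mod 24) = rotl(K, 16) = 0x523E8B
k_2 = rotl(K, (7*2+9) mod 24) = rotl(K, 23) = 0x1F45A9
k_3 = rotl(K, (7*3+9) mod 24) = rotl(K, 6) = 0xA2D48F

0xA2D48F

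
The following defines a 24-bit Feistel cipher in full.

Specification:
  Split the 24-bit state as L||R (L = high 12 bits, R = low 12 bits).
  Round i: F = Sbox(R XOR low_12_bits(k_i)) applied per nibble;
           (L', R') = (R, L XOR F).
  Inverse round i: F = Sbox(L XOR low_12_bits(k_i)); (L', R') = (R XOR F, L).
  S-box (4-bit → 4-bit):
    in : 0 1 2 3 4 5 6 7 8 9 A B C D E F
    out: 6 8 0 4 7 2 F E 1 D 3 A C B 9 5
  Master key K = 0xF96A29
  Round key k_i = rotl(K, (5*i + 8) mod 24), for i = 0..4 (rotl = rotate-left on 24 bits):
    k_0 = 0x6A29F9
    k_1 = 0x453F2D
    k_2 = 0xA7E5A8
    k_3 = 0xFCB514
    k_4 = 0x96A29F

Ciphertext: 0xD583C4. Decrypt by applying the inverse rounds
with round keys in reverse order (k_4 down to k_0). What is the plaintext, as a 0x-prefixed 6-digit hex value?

0xA7DB12

s_0 = ciphertext = 0xD583C4
s_1 = InvRound(s_0, k_4) = 0x60AD58
s_2 = InvRound(s_1, k_3) = 0x9D160A
s_3 = InvRound(s_2, k_2) = 0xAE79D1
s_4 = InvRound(s_3, k_1) = 0xB12AE7
s_5 = InvRound(s_4, k_0) = 0xA7DB12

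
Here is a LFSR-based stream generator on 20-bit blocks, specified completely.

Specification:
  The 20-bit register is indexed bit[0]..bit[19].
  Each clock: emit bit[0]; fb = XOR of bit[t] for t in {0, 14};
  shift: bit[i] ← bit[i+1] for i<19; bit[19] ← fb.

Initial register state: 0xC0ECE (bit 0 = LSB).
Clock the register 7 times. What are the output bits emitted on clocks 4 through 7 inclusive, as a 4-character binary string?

reg_0 = 0xC0ECE
clock 1: out=0, reg = 0x60767
clock 2: out=1, reg = 0xB03B3
clock 3: out=1, reg = 0xD81D9
clock 4: out=1, reg = 0xEC0EC
clock 5: out=0, reg = 0xF6076
clock 6: out=0, reg = 0xFB03B
clock 7: out=1, reg = 0xFD81D

1001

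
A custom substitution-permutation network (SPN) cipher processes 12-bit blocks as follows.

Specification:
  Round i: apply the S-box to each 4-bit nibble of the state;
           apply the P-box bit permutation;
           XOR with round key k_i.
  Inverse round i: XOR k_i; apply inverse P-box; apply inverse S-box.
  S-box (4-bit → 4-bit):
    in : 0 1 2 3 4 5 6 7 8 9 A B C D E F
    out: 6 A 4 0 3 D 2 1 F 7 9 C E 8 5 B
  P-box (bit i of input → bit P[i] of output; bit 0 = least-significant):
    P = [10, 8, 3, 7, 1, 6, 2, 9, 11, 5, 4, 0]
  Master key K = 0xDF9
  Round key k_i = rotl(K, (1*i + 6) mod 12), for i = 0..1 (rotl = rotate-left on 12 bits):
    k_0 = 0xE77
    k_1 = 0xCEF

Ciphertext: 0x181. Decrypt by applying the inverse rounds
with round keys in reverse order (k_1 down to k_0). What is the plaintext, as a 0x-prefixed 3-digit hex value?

s_0 = ciphertext = 0x181
s_1 = InvRound(s_0, k_1) = 0x499
s_2 = InvRound(s_1, k_0) = 0x48B

0x48B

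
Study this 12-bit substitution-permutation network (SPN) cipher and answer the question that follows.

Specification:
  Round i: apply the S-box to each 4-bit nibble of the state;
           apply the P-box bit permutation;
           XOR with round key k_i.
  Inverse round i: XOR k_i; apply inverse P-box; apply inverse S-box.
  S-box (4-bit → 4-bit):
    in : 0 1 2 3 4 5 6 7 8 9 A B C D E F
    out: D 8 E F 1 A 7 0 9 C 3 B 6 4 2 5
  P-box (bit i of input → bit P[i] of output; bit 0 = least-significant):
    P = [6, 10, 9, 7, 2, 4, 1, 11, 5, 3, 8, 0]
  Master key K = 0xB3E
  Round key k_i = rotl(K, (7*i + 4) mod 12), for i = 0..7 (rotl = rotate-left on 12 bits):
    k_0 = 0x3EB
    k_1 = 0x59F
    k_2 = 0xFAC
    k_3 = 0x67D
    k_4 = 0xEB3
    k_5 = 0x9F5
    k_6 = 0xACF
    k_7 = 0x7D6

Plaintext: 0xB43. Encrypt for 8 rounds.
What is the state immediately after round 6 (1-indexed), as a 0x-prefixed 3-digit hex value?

s_0 = plaintext = 0xB43
s_1 = Round(s_0, k_0) = 0x506
s_2 = Round(s_1, k_1) = 0xBD0
s_3 = Round(s_2, k_2) = 0xD47
s_4 = Round(s_3, k_3) = 0x779
s_5 = Round(s_4, k_4) = 0xC33
s_6 = Round(s_5, k_5) = 0x62B
s_7 = Round(s_6, k_6) = 0x735
s_8 = Round(s_7, k_7) = 0xB40

0x62B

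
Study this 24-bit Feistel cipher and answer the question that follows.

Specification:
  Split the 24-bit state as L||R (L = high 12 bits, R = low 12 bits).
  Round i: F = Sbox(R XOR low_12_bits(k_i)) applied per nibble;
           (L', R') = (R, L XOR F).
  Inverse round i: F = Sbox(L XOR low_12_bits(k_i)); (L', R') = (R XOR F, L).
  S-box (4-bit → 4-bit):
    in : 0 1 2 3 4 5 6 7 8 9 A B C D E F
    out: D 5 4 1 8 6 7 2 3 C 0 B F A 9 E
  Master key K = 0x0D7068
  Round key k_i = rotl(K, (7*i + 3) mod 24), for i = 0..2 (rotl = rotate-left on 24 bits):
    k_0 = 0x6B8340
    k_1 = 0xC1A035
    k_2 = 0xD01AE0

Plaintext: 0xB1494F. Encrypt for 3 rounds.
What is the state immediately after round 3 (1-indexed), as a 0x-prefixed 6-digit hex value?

0x2A184F

s_0 = plaintext = 0xB1494F
s_1 = Round(s_0, k_0) = 0x94FBCA
s_2 = Round(s_1, k_1) = 0xBCA2A1
s_3 = Round(s_2, k_2) = 0x2A184F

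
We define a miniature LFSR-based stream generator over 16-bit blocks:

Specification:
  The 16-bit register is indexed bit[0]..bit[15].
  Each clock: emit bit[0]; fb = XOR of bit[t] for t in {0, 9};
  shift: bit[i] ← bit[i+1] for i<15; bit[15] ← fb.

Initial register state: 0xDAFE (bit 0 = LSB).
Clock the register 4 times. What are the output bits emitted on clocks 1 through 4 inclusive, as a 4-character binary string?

0111

reg_0 = 0xDAFE
clock 1: out=0, reg = 0xED7F
clock 2: out=1, reg = 0xF6BF
clock 3: out=1, reg = 0x7B5F
clock 4: out=1, reg = 0x3DAF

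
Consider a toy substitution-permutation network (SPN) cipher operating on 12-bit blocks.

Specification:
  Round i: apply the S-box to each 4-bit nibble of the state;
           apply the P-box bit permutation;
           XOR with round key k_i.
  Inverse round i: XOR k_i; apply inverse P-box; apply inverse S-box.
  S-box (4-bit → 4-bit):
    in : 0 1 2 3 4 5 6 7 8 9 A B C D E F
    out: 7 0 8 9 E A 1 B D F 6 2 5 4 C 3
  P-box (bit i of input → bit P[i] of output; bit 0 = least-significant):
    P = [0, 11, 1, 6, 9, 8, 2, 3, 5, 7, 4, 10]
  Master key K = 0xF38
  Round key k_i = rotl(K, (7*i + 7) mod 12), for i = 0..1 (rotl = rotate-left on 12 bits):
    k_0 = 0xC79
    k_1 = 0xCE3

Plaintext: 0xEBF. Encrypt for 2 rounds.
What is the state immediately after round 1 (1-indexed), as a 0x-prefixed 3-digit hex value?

s_0 = plaintext = 0xEBF
s_1 = Round(s_0, k_0) = 0x168
s_2 = Round(s_1, k_1) = 0xEA0

0x168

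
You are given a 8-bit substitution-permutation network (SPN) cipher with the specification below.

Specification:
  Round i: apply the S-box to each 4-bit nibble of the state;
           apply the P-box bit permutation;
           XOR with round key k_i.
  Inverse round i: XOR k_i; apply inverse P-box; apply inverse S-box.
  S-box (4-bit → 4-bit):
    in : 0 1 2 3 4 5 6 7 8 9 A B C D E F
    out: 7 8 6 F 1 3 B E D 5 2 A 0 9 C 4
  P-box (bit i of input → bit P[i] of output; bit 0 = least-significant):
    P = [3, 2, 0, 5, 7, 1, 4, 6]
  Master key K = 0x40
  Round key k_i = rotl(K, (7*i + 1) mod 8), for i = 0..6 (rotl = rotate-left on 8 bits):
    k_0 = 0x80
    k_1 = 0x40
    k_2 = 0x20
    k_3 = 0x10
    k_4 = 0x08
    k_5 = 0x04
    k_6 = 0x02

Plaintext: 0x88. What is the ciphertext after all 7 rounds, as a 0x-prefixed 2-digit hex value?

s_0 = plaintext = 0x88
s_1 = Round(s_0, k_0) = 0x79
s_2 = Round(s_1, k_1) = 0x1B
s_3 = Round(s_2, k_2) = 0x44
s_4 = Round(s_3, k_3) = 0x98
s_5 = Round(s_4, k_4) = 0xB1
s_6 = Round(s_5, k_5) = 0x66
s_7 = Round(s_6, k_6) = 0xEC

0xEC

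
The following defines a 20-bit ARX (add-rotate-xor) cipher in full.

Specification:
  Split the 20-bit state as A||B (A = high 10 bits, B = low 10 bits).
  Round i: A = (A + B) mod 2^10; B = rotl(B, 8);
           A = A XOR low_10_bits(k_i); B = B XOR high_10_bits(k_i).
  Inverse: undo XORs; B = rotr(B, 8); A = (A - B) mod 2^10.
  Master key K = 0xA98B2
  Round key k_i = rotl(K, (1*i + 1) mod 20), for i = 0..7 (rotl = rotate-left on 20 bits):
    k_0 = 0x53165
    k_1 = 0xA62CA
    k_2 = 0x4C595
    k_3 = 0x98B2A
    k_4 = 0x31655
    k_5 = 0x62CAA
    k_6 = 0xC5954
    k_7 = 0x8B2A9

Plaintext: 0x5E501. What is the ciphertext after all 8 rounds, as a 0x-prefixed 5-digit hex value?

s_0 = plaintext = 0x5E501
s_1 = Round(s_0, k_0) = 0xC7C0C
s_2 = Round(s_1, k_1) = 0x7869B
s_3 = Round(s_2, k_2) = 0x7A697
s_4 = Round(s_3, k_3) = 0xEA9C7
s_5 = Round(s_4, k_4) = 0xC93B4
s_6 = Round(s_5, k_5) = 0x9C966
s_7 = Round(s_6, k_6) = 0xA314F
s_8 = Round(s_7, k_7) = 0x5C97F

0x5C97F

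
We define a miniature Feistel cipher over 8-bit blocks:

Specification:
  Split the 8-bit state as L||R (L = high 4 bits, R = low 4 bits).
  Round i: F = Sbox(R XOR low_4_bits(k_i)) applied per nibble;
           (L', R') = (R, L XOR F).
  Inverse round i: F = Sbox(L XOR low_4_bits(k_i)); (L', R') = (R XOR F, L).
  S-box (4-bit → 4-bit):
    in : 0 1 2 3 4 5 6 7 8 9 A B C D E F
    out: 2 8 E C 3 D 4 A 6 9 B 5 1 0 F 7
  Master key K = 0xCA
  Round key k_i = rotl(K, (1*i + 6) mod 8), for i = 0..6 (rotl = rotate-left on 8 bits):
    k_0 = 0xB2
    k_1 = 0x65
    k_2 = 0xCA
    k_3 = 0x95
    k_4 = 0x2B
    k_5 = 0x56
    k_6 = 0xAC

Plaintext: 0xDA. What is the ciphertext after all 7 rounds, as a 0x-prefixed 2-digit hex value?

s_0 = plaintext = 0xDA
s_1 = Round(s_0, k_0) = 0xAB
s_2 = Round(s_1, k_1) = 0xB5
s_3 = Round(s_2, k_2) = 0x5C
s_4 = Round(s_3, k_3) = 0xCC
s_5 = Round(s_4, k_4) = 0xC6
s_6 = Round(s_5, k_5) = 0x6E
s_7 = Round(s_6, k_6) = 0xE8

0xE8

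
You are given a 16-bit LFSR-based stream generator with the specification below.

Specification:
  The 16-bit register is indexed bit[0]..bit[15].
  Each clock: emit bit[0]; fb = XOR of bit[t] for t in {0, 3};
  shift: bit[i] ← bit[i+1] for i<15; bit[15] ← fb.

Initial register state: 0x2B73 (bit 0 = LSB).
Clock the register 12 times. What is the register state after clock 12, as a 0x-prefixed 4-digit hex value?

reg_0 = 0x2B73
clock 1: out=1, reg = 0x95B9
clock 2: out=1, reg = 0x4ADC
clock 3: out=0, reg = 0xA56E
clock 4: out=0, reg = 0xD2B7
clock 5: out=1, reg = 0xE95B
clock 6: out=1, reg = 0x74AD
clock 7: out=1, reg = 0x3A56
clock 8: out=0, reg = 0x1D2B
clock 9: out=1, reg = 0x0E95
clock 10: out=1, reg = 0x874A
clock 11: out=0, reg = 0xC3A5
clock 12: out=1, reg = 0xE1D2

0xE1D2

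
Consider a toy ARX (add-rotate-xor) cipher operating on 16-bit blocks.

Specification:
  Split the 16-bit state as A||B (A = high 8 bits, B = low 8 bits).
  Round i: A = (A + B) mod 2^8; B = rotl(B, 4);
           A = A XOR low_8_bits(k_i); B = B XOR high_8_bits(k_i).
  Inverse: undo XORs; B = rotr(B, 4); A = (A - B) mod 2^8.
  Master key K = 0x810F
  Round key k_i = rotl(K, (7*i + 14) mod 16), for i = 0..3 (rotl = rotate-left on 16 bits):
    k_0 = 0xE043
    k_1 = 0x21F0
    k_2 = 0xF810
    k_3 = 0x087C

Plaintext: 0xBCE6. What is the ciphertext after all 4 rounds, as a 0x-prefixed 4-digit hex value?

0xA04E

s_0 = plaintext = 0xBCE6
s_1 = Round(s_0, k_0) = 0xE18E
s_2 = Round(s_1, k_1) = 0x9FC9
s_3 = Round(s_2, k_2) = 0x7864
s_4 = Round(s_3, k_3) = 0xA04E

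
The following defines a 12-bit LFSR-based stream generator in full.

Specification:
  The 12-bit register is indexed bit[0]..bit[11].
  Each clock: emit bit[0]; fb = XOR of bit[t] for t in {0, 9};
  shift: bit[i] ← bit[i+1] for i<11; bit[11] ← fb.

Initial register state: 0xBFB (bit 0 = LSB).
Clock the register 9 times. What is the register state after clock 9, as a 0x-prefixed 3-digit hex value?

0xC75

reg_0 = 0xBFB
clock 1: out=1, reg = 0x5FD
clock 2: out=1, reg = 0xAFE
clock 3: out=0, reg = 0xD7F
clock 4: out=1, reg = 0xEBF
clock 5: out=1, reg = 0x75F
clock 6: out=1, reg = 0x3AF
clock 7: out=1, reg = 0x1D7
clock 8: out=1, reg = 0x8EB
clock 9: out=1, reg = 0xC75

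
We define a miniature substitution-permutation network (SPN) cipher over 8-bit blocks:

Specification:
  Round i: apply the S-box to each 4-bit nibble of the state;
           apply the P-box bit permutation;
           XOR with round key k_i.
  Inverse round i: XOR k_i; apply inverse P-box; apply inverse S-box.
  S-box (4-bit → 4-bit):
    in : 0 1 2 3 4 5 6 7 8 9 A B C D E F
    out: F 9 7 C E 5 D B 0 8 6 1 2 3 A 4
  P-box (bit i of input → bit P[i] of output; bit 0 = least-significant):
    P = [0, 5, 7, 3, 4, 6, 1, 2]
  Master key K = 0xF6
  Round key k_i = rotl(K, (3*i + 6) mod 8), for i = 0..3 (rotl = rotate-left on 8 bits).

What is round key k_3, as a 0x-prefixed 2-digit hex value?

0x7B

K = 0xF6
k_0 = rotl(K, (3*0+6) mod 8) = rotl(K, 6) = 0xBD
k_1 = rotl(K, (3*1+6) mod 8) = rotl(K, 1) = 0xED
k_2 = rotl(K, (3*2+6) mod 8) = rotl(K, 4) = 0x6F
k_3 = rotl(K, (3*3+6) mod 8) = rotl(K, 7) = 0x7B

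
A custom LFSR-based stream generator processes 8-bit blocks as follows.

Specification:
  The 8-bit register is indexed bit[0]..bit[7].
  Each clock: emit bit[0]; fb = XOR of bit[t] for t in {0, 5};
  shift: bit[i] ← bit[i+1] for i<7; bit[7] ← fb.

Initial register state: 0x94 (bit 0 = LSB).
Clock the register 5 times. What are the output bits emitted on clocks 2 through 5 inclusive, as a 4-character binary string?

reg_0 = 0x94
clock 1: out=0, reg = 0x4A
clock 2: out=0, reg = 0x25
clock 3: out=1, reg = 0x12
clock 4: out=0, reg = 0x09
clock 5: out=1, reg = 0x84

0101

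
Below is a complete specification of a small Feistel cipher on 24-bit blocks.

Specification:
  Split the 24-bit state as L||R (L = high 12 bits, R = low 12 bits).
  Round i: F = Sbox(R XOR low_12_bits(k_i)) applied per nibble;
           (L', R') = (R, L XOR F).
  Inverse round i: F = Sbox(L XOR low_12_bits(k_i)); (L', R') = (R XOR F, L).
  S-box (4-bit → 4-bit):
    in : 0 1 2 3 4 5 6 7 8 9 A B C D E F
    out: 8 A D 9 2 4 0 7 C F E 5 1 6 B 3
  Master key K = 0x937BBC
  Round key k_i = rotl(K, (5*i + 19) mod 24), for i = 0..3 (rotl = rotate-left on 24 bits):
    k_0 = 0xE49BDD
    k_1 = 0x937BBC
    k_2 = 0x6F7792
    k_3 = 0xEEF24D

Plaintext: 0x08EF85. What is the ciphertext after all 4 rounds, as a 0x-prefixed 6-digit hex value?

0x5C3735

s_0 = plaintext = 0x08EF85
s_1 = Round(s_0, k_0) = 0xF852C2
s_2 = Round(s_1, k_1) = 0x2C20FE
s_3 = Round(s_2, k_2) = 0x0FE5C3
s_4 = Round(s_3, k_3) = 0x5C3735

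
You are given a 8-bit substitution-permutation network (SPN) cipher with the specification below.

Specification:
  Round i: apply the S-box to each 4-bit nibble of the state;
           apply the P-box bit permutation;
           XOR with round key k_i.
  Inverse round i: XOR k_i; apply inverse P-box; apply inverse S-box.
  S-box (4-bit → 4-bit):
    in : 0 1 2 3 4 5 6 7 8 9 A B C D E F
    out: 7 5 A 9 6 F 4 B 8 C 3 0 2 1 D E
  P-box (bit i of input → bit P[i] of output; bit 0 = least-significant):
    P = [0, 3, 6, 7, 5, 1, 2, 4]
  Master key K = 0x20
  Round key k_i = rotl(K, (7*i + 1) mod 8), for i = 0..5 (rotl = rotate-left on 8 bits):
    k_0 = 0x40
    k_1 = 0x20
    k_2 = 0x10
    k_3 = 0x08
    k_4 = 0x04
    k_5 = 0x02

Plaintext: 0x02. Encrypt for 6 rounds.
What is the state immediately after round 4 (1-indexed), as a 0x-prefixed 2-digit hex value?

0xDE

s_0 = plaintext = 0x02
s_1 = Round(s_0, k_0) = 0xEE
s_2 = Round(s_1, k_1) = 0xD5
s_3 = Round(s_2, k_2) = 0xF9
s_4 = Round(s_3, k_3) = 0xDE
s_5 = Round(s_4, k_4) = 0xE5
s_6 = Round(s_5, k_5) = 0xFF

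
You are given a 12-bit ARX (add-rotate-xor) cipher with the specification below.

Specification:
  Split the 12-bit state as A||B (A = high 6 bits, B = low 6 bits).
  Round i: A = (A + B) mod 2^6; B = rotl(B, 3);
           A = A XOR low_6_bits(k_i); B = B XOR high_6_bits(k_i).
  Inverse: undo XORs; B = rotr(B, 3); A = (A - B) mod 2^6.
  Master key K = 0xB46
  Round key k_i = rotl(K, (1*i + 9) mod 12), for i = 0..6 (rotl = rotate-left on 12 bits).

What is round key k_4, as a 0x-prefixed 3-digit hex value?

K = 0xB46
k_0 = rotl(K, (1*0+9) mod 12) = rotl(K, 9) = 0xD68
k_1 = rotl(K, (1*1+9) mod 12) = rotl(K, 10) = 0xAD1
k_2 = rotl(K, (1*2+9) mod 12) = rotl(K, 11) = 0x5A3
k_3 = rotl(K, (1*3+9) mod 12) = rotl(K, 0) = 0xB46
k_4 = rotl(K, (1*4+9) mod 12) = rotl(K, 1) = 0x68D

0x68D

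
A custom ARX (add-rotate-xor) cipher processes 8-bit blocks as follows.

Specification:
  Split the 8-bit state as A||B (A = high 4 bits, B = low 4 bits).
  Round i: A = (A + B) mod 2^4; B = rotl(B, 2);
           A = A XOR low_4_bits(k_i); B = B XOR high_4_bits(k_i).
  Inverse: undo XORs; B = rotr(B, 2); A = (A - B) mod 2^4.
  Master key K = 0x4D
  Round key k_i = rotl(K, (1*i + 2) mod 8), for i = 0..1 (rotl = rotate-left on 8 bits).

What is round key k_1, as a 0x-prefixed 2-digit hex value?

K = 0x4D
k_0 = rotl(K, (1*0+2) mod 8) = rotl(K, 2) = 0x35
k_1 = rotl(K, (1*1+2) mod 8) = rotl(K, 3) = 0x6A

0x6A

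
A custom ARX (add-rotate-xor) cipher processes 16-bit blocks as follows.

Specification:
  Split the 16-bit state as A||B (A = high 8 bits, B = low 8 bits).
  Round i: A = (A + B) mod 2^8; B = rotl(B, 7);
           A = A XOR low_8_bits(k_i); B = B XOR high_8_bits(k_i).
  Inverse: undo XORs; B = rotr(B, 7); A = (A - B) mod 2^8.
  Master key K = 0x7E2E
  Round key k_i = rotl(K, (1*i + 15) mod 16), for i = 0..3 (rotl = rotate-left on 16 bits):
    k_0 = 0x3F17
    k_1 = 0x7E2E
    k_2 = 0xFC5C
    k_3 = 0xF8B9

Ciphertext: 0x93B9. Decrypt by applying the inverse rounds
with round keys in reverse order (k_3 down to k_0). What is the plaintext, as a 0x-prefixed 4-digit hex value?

0x5274

s_0 = ciphertext = 0x93B9
s_1 = InvRound(s_0, k_3) = 0xA882
s_2 = InvRound(s_1, k_2) = 0xF8FC
s_3 = InvRound(s_2, k_1) = 0xD105
s_4 = InvRound(s_3, k_0) = 0x5274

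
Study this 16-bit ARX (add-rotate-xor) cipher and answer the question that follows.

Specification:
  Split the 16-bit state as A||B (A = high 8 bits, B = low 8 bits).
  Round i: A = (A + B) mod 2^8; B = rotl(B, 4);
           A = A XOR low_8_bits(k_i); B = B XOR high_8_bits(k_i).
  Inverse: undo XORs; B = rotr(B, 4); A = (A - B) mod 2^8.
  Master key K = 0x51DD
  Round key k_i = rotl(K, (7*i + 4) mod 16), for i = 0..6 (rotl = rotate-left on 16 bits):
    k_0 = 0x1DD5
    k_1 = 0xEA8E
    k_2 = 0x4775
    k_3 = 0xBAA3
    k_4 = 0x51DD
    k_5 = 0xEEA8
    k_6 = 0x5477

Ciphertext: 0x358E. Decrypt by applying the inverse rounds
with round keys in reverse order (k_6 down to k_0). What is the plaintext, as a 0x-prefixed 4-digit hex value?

s_0 = ciphertext = 0x358E
s_1 = InvRound(s_0, k_6) = 0x95AD
s_2 = InvRound(s_1, k_5) = 0x0934
s_3 = InvRound(s_2, k_4) = 0x7E56
s_4 = InvRound(s_3, k_3) = 0x0FCE
s_5 = InvRound(s_4, k_2) = 0xE298
s_6 = InvRound(s_5, k_1) = 0x4527
s_7 = InvRound(s_6, k_0) = 0xEDA3

0xEDA3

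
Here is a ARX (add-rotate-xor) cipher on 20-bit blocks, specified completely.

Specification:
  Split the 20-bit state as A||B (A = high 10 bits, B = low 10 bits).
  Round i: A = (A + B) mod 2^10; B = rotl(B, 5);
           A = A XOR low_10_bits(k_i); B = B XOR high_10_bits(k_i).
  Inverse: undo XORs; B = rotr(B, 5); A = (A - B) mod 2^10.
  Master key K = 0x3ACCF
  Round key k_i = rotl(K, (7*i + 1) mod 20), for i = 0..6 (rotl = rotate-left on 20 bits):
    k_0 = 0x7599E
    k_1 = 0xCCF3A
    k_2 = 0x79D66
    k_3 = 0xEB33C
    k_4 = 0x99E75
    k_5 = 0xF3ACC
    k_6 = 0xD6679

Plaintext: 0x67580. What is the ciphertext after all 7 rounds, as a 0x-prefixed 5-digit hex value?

0xECF39

s_0 = plaintext = 0x67580
s_1 = Round(s_0, k_0) = 0xA0DDA
s_2 = Round(s_1, k_1) = 0xD9C7D
s_3 = Round(s_2, k_2) = 0xA0A44
s_4 = Round(s_3, k_3) = 0xFEB3E
s_5 = Round(s_4, k_4) = 0x535BE
s_6 = Round(s_5, k_5) = 0x71C03
s_7 = Round(s_6, k_6) = 0xECF39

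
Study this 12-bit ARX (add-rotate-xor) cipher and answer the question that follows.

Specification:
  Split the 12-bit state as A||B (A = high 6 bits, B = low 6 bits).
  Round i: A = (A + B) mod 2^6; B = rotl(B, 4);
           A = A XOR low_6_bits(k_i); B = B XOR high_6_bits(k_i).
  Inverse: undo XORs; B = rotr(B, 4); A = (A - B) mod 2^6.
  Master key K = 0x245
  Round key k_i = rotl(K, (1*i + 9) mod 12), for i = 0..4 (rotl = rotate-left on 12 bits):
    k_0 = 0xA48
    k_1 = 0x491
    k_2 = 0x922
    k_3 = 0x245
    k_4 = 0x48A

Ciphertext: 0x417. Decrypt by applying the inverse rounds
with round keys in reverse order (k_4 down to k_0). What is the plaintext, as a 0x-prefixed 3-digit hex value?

0xF93

s_0 = ciphertext = 0x417
s_1 = InvRound(s_0, k_4) = 0x194
s_2 = InvRound(s_1, k_3) = 0x3B5
s_3 = InvRound(s_2, k_2) = 0x9C5
s_4 = InvRound(s_3, k_1) = 0x65D
s_5 = InvRound(s_4, k_0) = 0xF93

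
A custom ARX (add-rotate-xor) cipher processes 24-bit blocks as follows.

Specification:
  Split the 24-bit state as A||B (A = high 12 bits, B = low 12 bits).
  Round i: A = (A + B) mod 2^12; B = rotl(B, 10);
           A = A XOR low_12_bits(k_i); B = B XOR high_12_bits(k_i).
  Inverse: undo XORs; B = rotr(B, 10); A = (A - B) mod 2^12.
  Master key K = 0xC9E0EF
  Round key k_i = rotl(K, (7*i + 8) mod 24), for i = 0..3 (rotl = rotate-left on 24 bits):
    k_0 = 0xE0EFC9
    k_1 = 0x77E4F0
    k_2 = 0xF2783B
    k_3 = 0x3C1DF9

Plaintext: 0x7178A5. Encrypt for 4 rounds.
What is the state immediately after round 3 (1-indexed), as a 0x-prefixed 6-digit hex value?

0xDD817A

s_0 = plaintext = 0x7178A5
s_1 = Round(s_0, k_0) = 0x075827
s_2 = Round(s_1, k_1) = 0xC6C977
s_3 = Round(s_2, k_2) = 0xDD817A
s_4 = Round(s_3, k_3) = 0x2ABB9F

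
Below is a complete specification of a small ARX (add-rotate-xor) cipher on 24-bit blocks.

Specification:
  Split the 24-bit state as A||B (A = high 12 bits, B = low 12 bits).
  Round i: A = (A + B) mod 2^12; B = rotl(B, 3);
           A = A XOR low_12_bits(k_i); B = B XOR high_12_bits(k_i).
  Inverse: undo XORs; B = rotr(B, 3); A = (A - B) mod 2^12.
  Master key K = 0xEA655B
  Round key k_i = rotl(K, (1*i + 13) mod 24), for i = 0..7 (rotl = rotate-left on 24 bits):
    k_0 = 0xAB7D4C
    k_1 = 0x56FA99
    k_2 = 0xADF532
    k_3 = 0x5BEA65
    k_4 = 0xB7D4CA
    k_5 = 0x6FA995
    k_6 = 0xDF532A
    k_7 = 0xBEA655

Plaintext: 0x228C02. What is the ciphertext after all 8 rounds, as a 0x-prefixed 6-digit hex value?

s_0 = plaintext = 0x228C02
s_1 = Round(s_0, k_0) = 0x366AA1
s_2 = Round(s_1, k_1) = 0x49E062
s_3 = Round(s_2, k_2) = 0x0329CF
s_4 = Round(s_3, k_3) = 0x064BC2
s_5 = Round(s_4, k_4) = 0x8EC568
s_6 = Round(s_5, k_5) = 0x7C1DB8
s_7 = Round(s_6, k_6) = 0x653033
s_8 = Round(s_7, k_7) = 0x0D3A72

0x0D3A72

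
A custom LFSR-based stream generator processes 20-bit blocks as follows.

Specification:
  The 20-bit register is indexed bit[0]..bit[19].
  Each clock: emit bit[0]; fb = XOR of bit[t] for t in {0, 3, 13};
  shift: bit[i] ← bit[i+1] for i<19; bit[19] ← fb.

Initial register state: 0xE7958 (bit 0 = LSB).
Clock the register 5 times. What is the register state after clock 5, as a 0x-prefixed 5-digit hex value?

reg_0 = 0xE7958
clock 1: out=0, reg = 0x73CAC
clock 2: out=0, reg = 0x39E56
clock 3: out=0, reg = 0x1CF2B
clock 4: out=1, reg = 0x0E795
clock 5: out=1, reg = 0x073CA

0x073CA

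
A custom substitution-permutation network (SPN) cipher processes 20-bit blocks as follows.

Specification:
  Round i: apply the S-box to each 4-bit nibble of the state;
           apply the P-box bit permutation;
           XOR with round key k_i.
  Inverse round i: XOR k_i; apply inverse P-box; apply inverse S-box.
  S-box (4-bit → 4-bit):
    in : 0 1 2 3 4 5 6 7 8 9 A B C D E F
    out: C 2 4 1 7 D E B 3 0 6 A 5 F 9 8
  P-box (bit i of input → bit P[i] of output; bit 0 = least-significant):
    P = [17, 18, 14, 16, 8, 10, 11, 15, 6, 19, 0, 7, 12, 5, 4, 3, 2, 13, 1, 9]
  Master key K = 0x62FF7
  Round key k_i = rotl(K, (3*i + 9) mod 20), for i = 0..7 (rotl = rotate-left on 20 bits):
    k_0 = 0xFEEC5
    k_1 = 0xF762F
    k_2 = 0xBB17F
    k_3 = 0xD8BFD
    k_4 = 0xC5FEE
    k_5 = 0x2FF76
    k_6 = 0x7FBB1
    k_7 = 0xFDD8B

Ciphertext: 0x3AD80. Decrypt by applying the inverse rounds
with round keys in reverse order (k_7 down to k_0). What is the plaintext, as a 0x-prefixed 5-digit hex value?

0xB2B44

s_0 = ciphertext = 0x3AD80
s_1 = InvRound(s_0, k_7) = 0xAEA9A
s_2 = InvRound(s_1, k_6) = 0x27A3B
s_3 = InvRound(s_2, k_5) = 0x3FC79
s_4 = InvRound(s_3, k_4) = 0xD26E7
s_5 = InvRound(s_4, k_3) = 0xA09D9
s_6 = InvRound(s_5, k_2) = 0x48F0F
s_7 = InvRound(s_6, k_1) = 0x18155
s_8 = InvRound(s_7, k_0) = 0xB2B44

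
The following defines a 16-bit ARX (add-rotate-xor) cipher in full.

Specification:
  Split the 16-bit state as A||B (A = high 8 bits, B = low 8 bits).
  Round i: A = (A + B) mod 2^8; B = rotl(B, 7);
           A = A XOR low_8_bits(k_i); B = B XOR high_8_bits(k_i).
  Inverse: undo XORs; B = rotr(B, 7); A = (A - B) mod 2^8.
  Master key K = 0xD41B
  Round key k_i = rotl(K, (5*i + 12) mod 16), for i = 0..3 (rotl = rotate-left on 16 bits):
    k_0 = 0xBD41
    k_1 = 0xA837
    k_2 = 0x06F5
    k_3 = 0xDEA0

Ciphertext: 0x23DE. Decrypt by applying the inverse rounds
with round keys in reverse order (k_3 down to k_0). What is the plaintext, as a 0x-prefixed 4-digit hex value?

0x6CE9

s_0 = ciphertext = 0x23DE
s_1 = InvRound(s_0, k_3) = 0x8300
s_2 = InvRound(s_1, k_2) = 0x6A0C
s_3 = InvRound(s_2, k_1) = 0x1449
s_4 = InvRound(s_3, k_0) = 0x6CE9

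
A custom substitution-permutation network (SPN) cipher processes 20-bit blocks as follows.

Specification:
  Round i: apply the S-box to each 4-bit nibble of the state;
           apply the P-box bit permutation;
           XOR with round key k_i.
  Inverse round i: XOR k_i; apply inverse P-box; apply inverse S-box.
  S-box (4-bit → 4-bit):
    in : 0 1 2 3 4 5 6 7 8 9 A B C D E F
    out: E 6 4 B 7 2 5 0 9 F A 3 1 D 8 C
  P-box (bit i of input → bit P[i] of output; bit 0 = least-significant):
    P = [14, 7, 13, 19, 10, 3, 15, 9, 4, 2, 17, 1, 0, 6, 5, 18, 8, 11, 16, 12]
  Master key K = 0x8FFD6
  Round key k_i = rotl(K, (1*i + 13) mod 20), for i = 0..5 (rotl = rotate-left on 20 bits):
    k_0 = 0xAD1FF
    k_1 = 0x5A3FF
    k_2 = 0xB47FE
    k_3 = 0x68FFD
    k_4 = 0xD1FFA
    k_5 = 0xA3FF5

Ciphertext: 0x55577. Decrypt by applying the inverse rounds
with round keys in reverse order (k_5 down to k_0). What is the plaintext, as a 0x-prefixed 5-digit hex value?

0x302C2

s_0 = ciphertext = 0x55577
s_1 = InvRound(s_0, k_5) = 0x1EFE9
s_2 = InvRound(s_1, k_4) = 0xE882D
s_3 = InvRound(s_2, k_3) = 0xC5C8A
s_4 = InvRound(s_3, k_2) = 0x904E7
s_5 = InvRound(s_4, k_1) = 0xCEC9F
s_6 = InvRound(s_5, k_0) = 0x302C2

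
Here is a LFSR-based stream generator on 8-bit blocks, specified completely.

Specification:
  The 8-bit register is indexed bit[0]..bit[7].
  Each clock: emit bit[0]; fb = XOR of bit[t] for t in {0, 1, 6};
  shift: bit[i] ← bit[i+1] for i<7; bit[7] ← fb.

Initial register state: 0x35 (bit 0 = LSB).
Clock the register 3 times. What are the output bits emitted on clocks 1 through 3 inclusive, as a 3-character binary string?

101

reg_0 = 0x35
clock 1: out=1, reg = 0x9A
clock 2: out=0, reg = 0xCD
clock 3: out=1, reg = 0x66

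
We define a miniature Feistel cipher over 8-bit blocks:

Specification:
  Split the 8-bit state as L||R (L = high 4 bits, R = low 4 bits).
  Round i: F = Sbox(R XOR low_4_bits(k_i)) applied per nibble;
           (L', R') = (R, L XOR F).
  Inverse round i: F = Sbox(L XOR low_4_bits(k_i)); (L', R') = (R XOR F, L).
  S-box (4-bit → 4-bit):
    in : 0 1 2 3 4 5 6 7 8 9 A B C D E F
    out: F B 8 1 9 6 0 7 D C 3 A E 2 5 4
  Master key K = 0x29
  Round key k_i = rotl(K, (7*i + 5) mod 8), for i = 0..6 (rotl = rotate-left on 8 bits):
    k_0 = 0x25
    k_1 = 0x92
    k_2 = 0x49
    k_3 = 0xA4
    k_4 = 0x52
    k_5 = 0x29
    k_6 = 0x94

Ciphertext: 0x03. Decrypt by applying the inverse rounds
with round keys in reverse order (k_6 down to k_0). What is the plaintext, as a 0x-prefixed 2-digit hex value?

s_0 = ciphertext = 0x03
s_1 = InvRound(s_0, k_6) = 0xA0
s_2 = InvRound(s_1, k_5) = 0x1A
s_3 = InvRound(s_2, k_4) = 0xB1
s_4 = InvRound(s_3, k_3) = 0x5B
s_5 = InvRound(s_4, k_2) = 0x55
s_6 = InvRound(s_5, k_1) = 0x25
s_7 = InvRound(s_6, k_0) = 0x22

0x22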